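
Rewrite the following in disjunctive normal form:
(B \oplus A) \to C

(B \oplus A) \to C
⇔ \lnot (B \oplus A) \lor C   (eliminate \to)
⇔ \lnot ((B \land \lnot A) \lor (\lnot B \land A)) \lor C   (expand \oplus)
⇔ (\lnot (B \land \lnot A) \land \lnot (\lnot B \land A)) \lor C   (De Morgan)
⇔ ((\lnot B \lor \lnot \lnot A) \land \lnot (\lnot B \land A)) \lor C   (De Morgan)
⇔ ((\lnot B \lor A) \land \lnot (\lnot B \land A)) \lor C   (double negation)
⇔ ((\lnot B \lor A) \land (\lnot \lnot B \lor \lnot A)) \lor C   (De Morgan)
⇔ ((\lnot B \lor A) \land (B \lor \lnot A)) \lor C   (double negation)
⇔ (\lnot B \land B) \lor (\lnot B \land \lnot A) \lor (A \land B) \lor (A \land \lnot A) \lor C   (distribute \land over \lor)
⇔ (\lnot B \land \lnot A) \lor (A \land B) \lor C   (simplify)

(\lnot B \land \lnot A) \lor (A \land B) \lor C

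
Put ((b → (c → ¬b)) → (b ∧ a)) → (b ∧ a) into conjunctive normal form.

((b → (c → ¬b)) → (b ∧ a)) → (b ∧ a)
= ¬((b → (c → ¬b)) → (b ∧ a)) ∨ (b ∧ a)   [eliminate →]
= ¬(¬(b → (c → ¬b)) ∨ (b ∧ a)) ∨ (b ∧ a)   [eliminate →]
= ¬(¬(¬b ∨ (c → ¬b)) ∨ (b ∧ a)) ∨ (b ∧ a)   [eliminate →]
= ¬(¬(¬b ∨ ¬c ∨ ¬b) ∨ (b ∧ a)) ∨ (b ∧ a)   [eliminate →]
= (¬¬(¬b ∨ ¬c ∨ ¬b) ∧ ¬(b ∧ a)) ∨ (b ∧ a)   [De Morgan]
= ((¬b ∨ ¬c ∨ ¬b) ∧ ¬(b ∧ a)) ∨ (b ∧ a)   [double negation]
= ((¬b ∨ ¬c ∨ ¬b) ∧ (¬b ∨ ¬a)) ∨ (b ∧ a)   [De Morgan]
= (¬b ∨ ¬c ∨ ¬b ∨ b) ∧ (¬b ∨ ¬c ∨ ¬b ∨ a) ∧ (¬b ∨ ¬a ∨ b) ∧ (¬b ∨ ¬a ∨ a)   [distribute ∨ over ∧]
= ¬b ∨ ¬c ∨ a   [simplify]

¬b ∨ ¬c ∨ a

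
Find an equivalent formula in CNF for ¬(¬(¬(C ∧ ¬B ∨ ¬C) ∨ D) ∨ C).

(C ∨ D) ∧ ¬C

¬(¬(¬(C ∧ ¬B ∨ ¬C) ∨ D) ∨ C)
= ¬¬(¬(C ∧ ¬B ∨ ¬C) ∨ D) ∧ ¬C   [De Morgan]
= (¬(C ∧ ¬B ∨ ¬C) ∨ D) ∧ ¬C   [double negation]
= (¬(C ∧ ¬B) ∧ ¬¬C ∨ D) ∧ ¬C   [De Morgan]
= ((¬C ∨ ¬¬B) ∧ ¬¬C ∨ D) ∧ ¬C   [De Morgan]
= ((¬C ∨ B) ∧ ¬¬C ∨ D) ∧ ¬C   [double negation]
= ((¬C ∨ B) ∧ C ∨ D) ∧ ¬C   [double negation]
= (¬C ∨ B ∨ D) ∧ (C ∨ D) ∧ ¬C   [distribute ∨ over ∧]
= (C ∨ D) ∧ ¬C   [simplify]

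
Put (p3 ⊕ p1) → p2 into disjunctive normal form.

(p3 ⊕ p1) → p2
≡ ¬(p3 ⊕ p1) ∨ p2   — eliminate →
≡ ¬((p3 ∧ ¬p1) ∨ (¬p3 ∧ p1)) ∨ p2   — expand ⊕
≡ (¬(p3 ∧ ¬p1) ∧ ¬(¬p3 ∧ p1)) ∨ p2   — De Morgan
≡ ((¬p3 ∨ ¬¬p1) ∧ ¬(¬p3 ∧ p1)) ∨ p2   — De Morgan
≡ ((¬p3 ∨ p1) ∧ ¬(¬p3 ∧ p1)) ∨ p2   — double negation
≡ ((¬p3 ∨ p1) ∧ (¬¬p3 ∨ ¬p1)) ∨ p2   — De Morgan
≡ ((¬p3 ∨ p1) ∧ (p3 ∨ ¬p1)) ∨ p2   — double negation
≡ (¬p3 ∧ p3) ∨ (¬p3 ∧ ¬p1) ∨ (p1 ∧ p3) ∨ (p1 ∧ ¬p1) ∨ p2   — distribute ∧ over ∨
≡ (¬p3 ∧ ¬p1) ∨ (p1 ∧ p3) ∨ p2   — simplify

(¬p3 ∧ ¬p1) ∨ (p1 ∧ p3) ∨ p2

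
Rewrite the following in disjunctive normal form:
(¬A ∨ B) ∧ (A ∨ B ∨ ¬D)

(¬A ∨ B) ∧ (A ∨ B ∨ ¬D)
⇔ ¬A ∧ A ∨ ¬A ∧ B ∨ ¬A ∧ ¬D ∨ B ∧ A ∨ B ∧ B ∨ B ∧ ¬D   — distribute ∧ over ∨
⇔ ¬A ∧ ¬D ∨ B   — simplify

¬A ∧ ¬D ∨ B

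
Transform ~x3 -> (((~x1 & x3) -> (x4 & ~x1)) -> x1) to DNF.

x3 | x1

~x3 -> (((~x1 & x3) -> (x4 & ~x1)) -> x1)
= ~~x3 | (((~x1 & x3) -> (x4 & ~x1)) -> x1)   [eliminate ->]
= ~~x3 | ~((~x1 & x3) -> (x4 & ~x1)) | x1   [eliminate ->]
= ~~x3 | ~(~(~x1 & x3) | (x4 & ~x1)) | x1   [eliminate ->]
= x3 | ~(~(~x1 & x3) | (x4 & ~x1)) | x1   [double negation]
= x3 | (~~(~x1 & x3) & ~(x4 & ~x1)) | x1   [De Morgan]
= x3 | (~x1 & x3 & ~(x4 & ~x1)) | x1   [double negation]
= x3 | (~x1 & x3 & (~x4 | ~~x1)) | x1   [De Morgan]
= x3 | (~x1 & x3 & (~x4 | x1)) | x1   [double negation]
= x3 | (~x1 & x3 & ~x4) | (~x1 & x3 & x1) | x1   [distribute & over |]
= x3 | x1   [simplify]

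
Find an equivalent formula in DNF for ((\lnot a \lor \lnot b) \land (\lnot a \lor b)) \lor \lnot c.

\lnot a \lor \lnot c

((\lnot a \lor \lnot b) \land (\lnot a \lor b)) \lor \lnot c
≡ (\lnot a \land \lnot a) \lor (\lnot a \land b) \lor (\lnot b \land \lnot a) \lor (\lnot b \land b) \lor \lnot c   [distribute \land over \lor]
≡ \lnot a \lor \lnot c   [simplify]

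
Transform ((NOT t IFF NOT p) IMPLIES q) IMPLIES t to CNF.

(t OR NOT p) AND (NOT q OR t)

((NOT t IFF NOT p) IMPLIES q) IMPLIES t
= NOT ((NOT t IFF NOT p) IMPLIES q) OR t
= NOT (NOT (NOT t IFF NOT p) OR q) OR t
= NOT (NOT ((NOT t IMPLIES NOT p) AND (NOT p IMPLIES NOT t)) OR q) OR t
= NOT (NOT ((NOT NOT t OR NOT p) AND (NOT p IMPLIES NOT t)) OR q) OR t
= NOT (NOT ((NOT NOT t OR NOT p) AND (NOT NOT p OR NOT t)) OR q) OR t
= (NOT NOT ((NOT NOT t OR NOT p) AND (NOT NOT p OR NOT t)) AND NOT q) OR t
= ((NOT NOT t OR NOT p) AND (NOT NOT p OR NOT t) AND NOT q) OR t
= ((t OR NOT p) AND (NOT NOT p OR NOT t) AND NOT q) OR t
= ((t OR NOT p) AND (p OR NOT t) AND NOT q) OR t
= (t OR NOT p OR t) AND (p OR NOT t OR t) AND (NOT q OR t)
= (t OR NOT p) AND (NOT q OR t)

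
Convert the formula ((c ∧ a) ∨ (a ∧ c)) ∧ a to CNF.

c ∧ a

((c ∧ a) ∨ (a ∧ c)) ∧ a
= (c ∨ a) ∧ (c ∨ c) ∧ (a ∨ a) ∧ (a ∨ c) ∧ a   [distribute ∨ over ∧]
= c ∧ a   [simplify]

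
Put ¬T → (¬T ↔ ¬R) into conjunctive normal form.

¬T → (¬T ↔ ¬R)
≡ ¬¬T ∨ (¬T ↔ ¬R)   [eliminate →]
≡ ¬¬T ∨ (¬T → ¬R) ∧ (¬R → ¬T)   [eliminate ↔]
≡ ¬¬T ∨ (¬¬T ∨ ¬R) ∧ (¬R → ¬T)   [eliminate →]
≡ ¬¬T ∨ (¬¬T ∨ ¬R) ∧ (¬¬R ∨ ¬T)   [eliminate →]
≡ T ∨ (¬¬T ∨ ¬R) ∧ (¬¬R ∨ ¬T)   [double negation]
≡ T ∨ (T ∨ ¬R) ∧ (¬¬R ∨ ¬T)   [double negation]
≡ T ∨ (T ∨ ¬R) ∧ (R ∨ ¬T)   [double negation]
≡ (T ∨ T ∨ ¬R) ∧ (T ∨ R ∨ ¬T)   [distribute ∨ over ∧]
≡ T ∨ ¬R   [simplify]

T ∨ ¬R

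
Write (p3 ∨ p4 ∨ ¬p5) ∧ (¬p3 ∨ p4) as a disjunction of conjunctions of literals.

(p3 ∨ p4 ∨ ¬p5) ∧ (¬p3 ∨ p4)
⇔ (p3 ∧ ¬p3) ∨ (p3 ∧ p4) ∨ (p4 ∧ ¬p3) ∨ (p4 ∧ p4) ∨ (¬p5 ∧ ¬p3) ∨ (¬p5 ∧ p4)   [distribute ∧ over ∨]
⇔ p4 ∨ (¬p5 ∧ ¬p3)   [simplify]

p4 ∨ (¬p5 ∧ ¬p3)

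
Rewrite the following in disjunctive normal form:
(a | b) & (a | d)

a | (b & d)

(a | b) & (a | d)
⇔ (a & a) | (a & d) | (b & a) | (b & d)   [distribute & over |]
⇔ a | (b & d)   [simplify]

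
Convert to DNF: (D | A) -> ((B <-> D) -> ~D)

(D | A) -> ((B <-> D) -> ~D)
≡ ~(D | A) | ((B <-> D) -> ~D)   (eliminate ->)
≡ ~(D | A) | ~(B <-> D) | ~D   (eliminate ->)
≡ ~(D | A) | ~((B -> D) & (D -> B)) | ~D   (eliminate <->)
≡ ~(D | A) | ~((~B | D) & (D -> B)) | ~D   (eliminate ->)
≡ ~(D | A) | ~((~B | D) & (~D | B)) | ~D   (eliminate ->)
≡ (~D & ~A) | ~((~B | D) & (~D | B)) | ~D   (De Morgan)
≡ (~D & ~A) | ~(~B | D) | ~(~D | B) | ~D   (De Morgan)
≡ (~D & ~A) | (~~B & ~D) | ~(~D | B) | ~D   (De Morgan)
≡ (~D & ~A) | (B & ~D) | ~(~D | B) | ~D   (double negation)
≡ (~D & ~A) | (B & ~D) | (~~D & ~B) | ~D   (De Morgan)
≡ (~D & ~A) | (B & ~D) | (D & ~B) | ~D   (double negation)
≡ (D & ~B) | ~D   (simplify)

(D & ~B) | ~D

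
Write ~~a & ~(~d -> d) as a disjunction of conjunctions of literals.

~~a & ~(~d -> d)
≡ ~~a & ~(~~d | d)   [eliminate ->]
≡ a & ~(~~d | d)   [double negation]
≡ a & ~~~d & ~d   [De Morgan]
≡ a & ~d & ~d   [double negation]
≡ a & ~d   [simplify]

a & ~d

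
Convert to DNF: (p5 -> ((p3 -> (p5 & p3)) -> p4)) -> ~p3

(p5 -> ((p3 -> (p5 & p3)) -> p4)) -> ~p3
⇔ ~(p5 -> ((p3 -> (p5 & p3)) -> p4)) | ~p3   — eliminate ->
⇔ ~(~p5 | ((p3 -> (p5 & p3)) -> p4)) | ~p3   — eliminate ->
⇔ ~(~p5 | ~(p3 -> (p5 & p3)) | p4) | ~p3   — eliminate ->
⇔ ~(~p5 | ~(~p3 | (p5 & p3)) | p4) | ~p3   — eliminate ->
⇔ (~~p5 & ~~(~p3 | (p5 & p3)) & ~p4) | ~p3   — De Morgan
⇔ (p5 & ~~(~p3 | (p5 & p3)) & ~p4) | ~p3   — double negation
⇔ (p5 & (~p3 | (p5 & p3)) & ~p4) | ~p3   — double negation
⇔ (p5 & ~p3 & ~p4) | (p5 & p5 & p3 & ~p4) | ~p3   — distribute & over |
⇔ (p5 & p3 & ~p4) | ~p3   — simplify

(p5 & p3 & ~p4) | ~p3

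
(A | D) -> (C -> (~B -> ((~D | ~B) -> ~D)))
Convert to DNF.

~C | B | ~D

(A | D) -> (C -> (~B -> ((~D | ~B) -> ~D)))
= ~(A | D) | (C -> (~B -> ((~D | ~B) -> ~D)))   (eliminate ->)
= ~(A | D) | ~C | (~B -> ((~D | ~B) -> ~D))   (eliminate ->)
= ~(A | D) | ~C | ~~B | ((~D | ~B) -> ~D)   (eliminate ->)
= ~(A | D) | ~C | ~~B | ~(~D | ~B) | ~D   (eliminate ->)
= (~A & ~D) | ~C | ~~B | ~(~D | ~B) | ~D   (De Morgan)
= (~A & ~D) | ~C | B | ~(~D | ~B) | ~D   (double negation)
= (~A & ~D) | ~C | B | (~~D & ~~B) | ~D   (De Morgan)
= (~A & ~D) | ~C | B | (D & ~~B) | ~D   (double negation)
= (~A & ~D) | ~C | B | (D & B) | ~D   (double negation)
= ~C | B | ~D   (simplify)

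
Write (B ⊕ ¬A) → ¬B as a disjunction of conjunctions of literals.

(¬A ∧ B) ∨ ¬B

(B ⊕ ¬A) → ¬B
≡ ¬(B ⊕ ¬A) ∨ ¬B   [eliminate →]
≡ ¬((B ∧ ¬¬A) ∨ (¬B ∧ ¬A)) ∨ ¬B   [expand ⊕]
≡ (¬(B ∧ ¬¬A) ∧ ¬(¬B ∧ ¬A)) ∨ ¬B   [De Morgan]
≡ ((¬B ∨ ¬¬¬A) ∧ ¬(¬B ∧ ¬A)) ∨ ¬B   [De Morgan]
≡ ((¬B ∨ ¬A) ∧ ¬(¬B ∧ ¬A)) ∨ ¬B   [double negation]
≡ ((¬B ∨ ¬A) ∧ (¬¬B ∨ ¬¬A)) ∨ ¬B   [De Morgan]
≡ ((¬B ∨ ¬A) ∧ (B ∨ ¬¬A)) ∨ ¬B   [double negation]
≡ ((¬B ∨ ¬A) ∧ (B ∨ A)) ∨ ¬B   [double negation]
≡ (¬B ∧ B) ∨ (¬B ∧ A) ∨ (¬A ∧ B) ∨ (¬A ∧ A) ∨ ¬B   [distribute ∧ over ∨]
≡ (¬A ∧ B) ∨ ¬B   [simplify]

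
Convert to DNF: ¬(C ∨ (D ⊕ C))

¬C ∧ ¬D

¬(C ∨ (D ⊕ C))
⇔ ¬(C ∨ D ∧ ¬C ∨ ¬D ∧ C)   [expand ⊕]
⇔ ¬C ∧ ¬(D ∧ ¬C) ∧ ¬(¬D ∧ C)   [De Morgan]
⇔ ¬C ∧ (¬D ∨ ¬¬C) ∧ ¬(¬D ∧ C)   [De Morgan]
⇔ ¬C ∧ (¬D ∨ C) ∧ ¬(¬D ∧ C)   [double negation]
⇔ ¬C ∧ (¬D ∨ C) ∧ (¬¬D ∨ ¬C)   [De Morgan]
⇔ ¬C ∧ (¬D ∨ C) ∧ (D ∨ ¬C)   [double negation]
⇔ ¬C ∧ ¬D ∧ D ∨ ¬C ∧ ¬D ∧ ¬C ∨ ¬C ∧ C ∧ D ∨ ¬C ∧ C ∧ ¬C   [distribute ∧ over ∨]
⇔ ¬C ∧ ¬D   [simplify]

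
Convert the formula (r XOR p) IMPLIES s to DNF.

(NOT r AND NOT p) OR (p AND r) OR s

(r XOR p) IMPLIES s
= NOT (r XOR p) OR s   (eliminate IMPLIES)
= NOT ((r AND NOT p) OR (NOT r AND p)) OR s   (expand XOR)
= (NOT (r AND NOT p) AND NOT (NOT r AND p)) OR s   (De Morgan)
= ((NOT r OR NOT NOT p) AND NOT (NOT r AND p)) OR s   (De Morgan)
= ((NOT r OR p) AND NOT (NOT r AND p)) OR s   (double negation)
= ((NOT r OR p) AND (NOT NOT r OR NOT p)) OR s   (De Morgan)
= ((NOT r OR p) AND (r OR NOT p)) OR s   (double negation)
= (NOT r AND r) OR (NOT r AND NOT p) OR (p AND r) OR (p AND NOT p) OR s   (distribute AND over OR)
= (NOT r AND NOT p) OR (p AND r) OR s   (simplify)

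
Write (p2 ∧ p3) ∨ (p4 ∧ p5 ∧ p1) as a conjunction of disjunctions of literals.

(p2 ∧ p3) ∨ (p4 ∧ p5 ∧ p1)
≡ (p2 ∨ p4) ∧ (p2 ∨ p5) ∧ (p2 ∨ p1) ∧ (p3 ∨ p4) ∧ (p3 ∨ p5) ∧ (p3 ∨ p1)

(p2 ∨ p4) ∧ (p2 ∨ p5) ∧ (p2 ∨ p1) ∧ (p3 ∨ p4) ∧ (p3 ∨ p5) ∧ (p3 ∨ p1)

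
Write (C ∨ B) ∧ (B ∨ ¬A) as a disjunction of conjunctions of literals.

(C ∨ B) ∧ (B ∨ ¬A)
≡ (C ∧ B) ∨ (C ∧ ¬A) ∨ (B ∧ B) ∨ (B ∧ ¬A)
≡ (C ∧ ¬A) ∨ B

(C ∧ ¬A) ∨ B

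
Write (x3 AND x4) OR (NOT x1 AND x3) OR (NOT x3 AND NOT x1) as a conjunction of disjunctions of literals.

(x3 OR NOT x1) AND (x4 OR NOT x1)

(x3 AND x4) OR (NOT x1 AND x3) OR (NOT x3 AND NOT x1)
= (x3 OR NOT x1 OR NOT x3) AND (x3 OR NOT x1 OR NOT x1) AND (x3 OR x3 OR NOT x3) AND (x3 OR x3 OR NOT x1) AND (x4 OR NOT x1 OR NOT x3) AND (x4 OR NOT x1 OR NOT x1) AND (x4 OR x3 OR NOT x3) AND (x4 OR x3 OR NOT x1)   — distribute OR over AND
= (x3 OR NOT x1) AND (x4 OR NOT x1)   — simplify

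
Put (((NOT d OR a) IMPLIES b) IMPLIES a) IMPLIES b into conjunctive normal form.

(((NOT d OR a) IMPLIES b) IMPLIES a) IMPLIES b
⇔ NOT (((NOT d OR a) IMPLIES b) IMPLIES a) OR b   — eliminate IMPLIES
⇔ NOT (NOT ((NOT d OR a) IMPLIES b) OR a) OR b   — eliminate IMPLIES
⇔ NOT (NOT (NOT (NOT d OR a) OR b) OR a) OR b   — eliminate IMPLIES
⇔ (NOT NOT (NOT (NOT d OR a) OR b) AND NOT a) OR b   — De Morgan
⇔ ((NOT (NOT d OR a) OR b) AND NOT a) OR b   — double negation
⇔ (((NOT NOT d AND NOT a) OR b) AND NOT a) OR b   — De Morgan
⇔ (((d AND NOT a) OR b) AND NOT a) OR b   — double negation
⇔ (d OR b OR b) AND (NOT a OR b OR b) AND (NOT a OR b)   — distribute OR over AND
⇔ (d OR b) AND (NOT a OR b)   — simplify

(d OR b) AND (NOT a OR b)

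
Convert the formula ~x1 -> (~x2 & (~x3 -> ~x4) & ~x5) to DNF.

x1 | (~x2 & x3 & ~x5) | (~x2 & ~x4 & ~x5)

~x1 -> (~x2 & (~x3 -> ~x4) & ~x5)
≡ ~~x1 | (~x2 & (~x3 -> ~x4) & ~x5)   — eliminate ->
≡ ~~x1 | (~x2 & (~~x3 | ~x4) & ~x5)   — eliminate ->
≡ x1 | (~x2 & (~~x3 | ~x4) & ~x5)   — double negation
≡ x1 | (~x2 & (x3 | ~x4) & ~x5)   — double negation
≡ x1 | (~x2 & x3 & ~x5) | (~x2 & ~x4 & ~x5)   — distribute & over |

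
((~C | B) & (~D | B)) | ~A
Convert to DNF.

(~C & ~D) | B | ~A

((~C | B) & (~D | B)) | ~A
≡ (~C & ~D) | (~C & B) | (B & ~D) | (B & B) | ~A   (distribute & over |)
≡ (~C & ~D) | B | ~A   (simplify)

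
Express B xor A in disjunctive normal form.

B xor A
⇔ (B & ~A) | (~B & A)   (expand xor)

(B & ~A) | (~B & A)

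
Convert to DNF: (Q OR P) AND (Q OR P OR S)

Q OR P

(Q OR P) AND (Q OR P OR S)
≡ (Q AND Q) OR (Q AND P) OR (Q AND S) OR (P AND Q) OR (P AND P) OR (P AND S)   [distribute AND over OR]
≡ Q OR P   [simplify]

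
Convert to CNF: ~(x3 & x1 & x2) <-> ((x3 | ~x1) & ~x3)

~(x3 & x1 & x2) <-> ((x3 | ~x1) & ~x3)
≡ (~(x3 & x1 & x2) -> ((x3 | ~x1) & ~x3)) & (((x3 | ~x1) & ~x3) -> ~(x3 & x1 & x2))   [eliminate <->]
≡ (~~(x3 & x1 & x2) | ((x3 | ~x1) & ~x3)) & (((x3 | ~x1) & ~x3) -> ~(x3 & x1 & x2))   [eliminate ->]
≡ (~~(x3 & x1 & x2) | ((x3 | ~x1) & ~x3)) & (~((x3 | ~x1) & ~x3) | ~(x3 & x1 & x2))   [eliminate ->]
≡ ((x3 & x1 & x2) | ((x3 | ~x1) & ~x3)) & (~((x3 | ~x1) & ~x3) | ~(x3 & x1 & x2))   [double negation]
≡ ((x3 & x1 & x2) | ((x3 | ~x1) & ~x3)) & (~(x3 | ~x1) | ~~x3 | ~(x3 & x1 & x2))   [De Morgan]
≡ ((x3 & x1 & x2) | ((x3 | ~x1) & ~x3)) & ((~x3 & ~~x1) | ~~x3 | ~(x3 & x1 & x2))   [De Morgan]
≡ ((x3 & x1 & x2) | ((x3 | ~x1) & ~x3)) & ((~x3 & x1) | ~~x3 | ~(x3 & x1 & x2))   [double negation]
≡ ((x3 & x1 & x2) | ((x3 | ~x1) & ~x3)) & ((~x3 & x1) | x3 | ~(x3 & x1 & x2))   [double negation]
≡ ((x3 & x1 & x2) | ((x3 | ~x1) & ~x3)) & ((~x3 & x1) | x3 | ~x3 | ~x1 | ~x2)   [De Morgan]
≡ (x3 | x3 | ~x1) & (x3 | ~x3) & (x1 | x3 | ~x1) & (x1 | ~x3) & (x2 | x3 | ~x1) & (x2 | ~x3) & (~x3 | x3 | ~x3 | ~x1 | ~x2) & (x1 | x3 | ~x3 | ~x1 | ~x2)   [distribute | over &]
≡ (x3 | ~x1) & (x1 | ~x3) & (x2 | ~x3)   [simplify]

(x3 | ~x1) & (x1 | ~x3) & (x2 | ~x3)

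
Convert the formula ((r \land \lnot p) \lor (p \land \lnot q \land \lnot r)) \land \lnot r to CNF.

(r \lor p) \land (r \lor \lnot q) \land (\lnot p \lor \lnot q) \land \lnot r

((r \land \lnot p) \lor (p \land \lnot q \land \lnot r)) \land \lnot r
= (r \lor p) \land (r \lor \lnot q) \land (r \lor \lnot r) \land (\lnot p \lor p) \land (\lnot p \lor \lnot q) \land (\lnot p \lor \lnot r) \land \lnot r   [distribute \lor over \land]
= (r \lor p) \land (r \lor \lnot q) \land (\lnot p \lor \lnot q) \land \lnot r   [simplify]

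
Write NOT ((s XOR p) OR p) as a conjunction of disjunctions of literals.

NOT ((s XOR p) OR p)
≡ NOT (((s OR p) AND NOT (s AND p)) OR p)
≡ NOT ((s OR p) AND NOT (s AND p)) AND NOT p
≡ (NOT (s OR p) OR NOT NOT (s AND p)) AND NOT p
≡ ((NOT s AND NOT p) OR NOT NOT (s AND p)) AND NOT p
≡ ((NOT s AND NOT p) OR (s AND p)) AND NOT p
≡ (NOT s OR s) AND (NOT s OR p) AND (NOT p OR s) AND (NOT p OR p) AND NOT p
≡ (NOT s OR p) AND NOT p

(NOT s OR p) AND NOT p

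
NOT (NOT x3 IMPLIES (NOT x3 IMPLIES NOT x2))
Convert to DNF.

NOT x3 AND x2

NOT (NOT x3 IMPLIES (NOT x3 IMPLIES NOT x2))
= NOT (NOT NOT x3 OR (NOT x3 IMPLIES NOT x2))   [eliminate IMPLIES]
= NOT (NOT NOT x3 OR NOT NOT x3 OR NOT x2)   [eliminate IMPLIES]
= NOT NOT NOT x3 AND NOT NOT NOT x3 AND NOT NOT x2   [De Morgan]
= NOT x3 AND NOT NOT NOT x3 AND NOT NOT x2   [double negation]
= NOT x3 AND NOT x3 AND NOT NOT x2   [double negation]
= NOT x3 AND NOT x3 AND x2   [double negation]
= NOT x3 AND x2   [simplify]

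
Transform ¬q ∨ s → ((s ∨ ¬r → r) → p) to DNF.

¬q ∨ s → ((s ∨ ¬r → r) → p)
= ¬(¬q ∨ s) ∨ ((s ∨ ¬r → r) → p)   (eliminate →)
= ¬(¬q ∨ s) ∨ ¬(s ∨ ¬r → r) ∨ p   (eliminate →)
= ¬(¬q ∨ s) ∨ ¬(¬(s ∨ ¬r) ∨ r) ∨ p   (eliminate →)
= ¬¬q ∧ ¬s ∨ ¬(¬(s ∨ ¬r) ∨ r) ∨ p   (De Morgan)
= q ∧ ¬s ∨ ¬(¬(s ∨ ¬r) ∨ r) ∨ p   (double negation)
= q ∧ ¬s ∨ ¬¬(s ∨ ¬r) ∧ ¬r ∨ p   (De Morgan)
= q ∧ ¬s ∨ (s ∨ ¬r) ∧ ¬r ∨ p   (double negation)
= q ∧ ¬s ∨ s ∧ ¬r ∨ ¬r ∧ ¬r ∨ p   (distribute ∧ over ∨)
= q ∧ ¬s ∨ ¬r ∨ p   (simplify)

q ∧ ¬s ∨ ¬r ∨ p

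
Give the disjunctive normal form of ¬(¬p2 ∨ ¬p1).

¬(¬p2 ∨ ¬p1)
≡ ¬¬p2 ∧ ¬¬p1   [De Morgan]
≡ p2 ∧ ¬¬p1   [double negation]
≡ p2 ∧ p1   [double negation]

p2 ∧ p1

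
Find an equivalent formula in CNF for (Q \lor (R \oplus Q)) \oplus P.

(Q \lor (R \oplus Q)) \oplus P
⇔ (Q \lor (R \oplus Q) \lor P) \land \lnot ((Q \lor (R \oplus Q)) \land P)   (expand \oplus)
⇔ (Q \lor (R \lor Q) \land \lnot (R \land Q) \lor P) \land \lnot ((Q \lor (R \oplus Q)) \land P)   (expand \oplus)
⇔ (Q \lor (R \lor Q) \land \lnot (R \land Q) \lor P) \land \lnot ((Q \lor (R \lor Q) \land \lnot (R \land Q)) \land P)   (expand \oplus)
⇔ (Q \lor (R \lor Q) \land (\lnot R \lor \lnot Q) \lor P) \land \lnot ((Q \lor (R \lor Q) \land \lnot (R \land Q)) \land P)   (De Morgan)
⇔ (Q \lor (R \lor Q) \land (\lnot R \lor \lnot Q) \lor P) \land (\lnot (Q \lor (R \lor Q) \land \lnot (R \land Q)) \lor \lnot P)   (De Morgan)
⇔ (Q \lor (R \lor Q) \land (\lnot R \lor \lnot Q) \lor P) \land (\lnot Q \land \lnot ((R \lor Q) \land \lnot (R \land Q)) \lor \lnot P)   (De Morgan)
⇔ (Q \lor (R \lor Q) \land (\lnot R \lor \lnot Q) \lor P) \land (\lnot Q \land (\lnot (R \lor Q) \lor \lnot \lnot (R \land Q)) \lor \lnot P)   (De Morgan)
⇔ (Q \lor (R \lor Q) \land (\lnot R \lor \lnot Q) \lor P) \land (\lnot Q \land (\lnot R \land \lnot Q \lor \lnot \lnot (R \land Q)) \lor \lnot P)   (De Morgan)
⇔ (Q \lor (R \lor Q) \land (\lnot R \lor \lnot Q) \lor P) \land (\lnot Q \land (\lnot R \land \lnot Q \lor R \land Q) \lor \lnot P)   (double negation)
⇔ (Q \lor R \lor Q \lor P) \land (Q \lor \lnot R \lor \lnot Q \lor P) \land (\lnot Q \lor \lnot P) \land (\lnot R \lor R \lor \lnot P) \land (\lnot R \lor Q \lor \lnot P) \land (\lnot Q \lor R \lor \lnot P) \land (\lnot Q \lor Q \lor \lnot P)   (distribute \lor over \land)
⇔ (Q \lor R \lor P) \land (\lnot Q \lor \lnot P) \land (\lnot R \lor Q \lor \lnot P)   (simplify)

(Q \lor R \lor P) \land (\lnot Q \lor \lnot P) \land (\lnot R \lor Q \lor \lnot P)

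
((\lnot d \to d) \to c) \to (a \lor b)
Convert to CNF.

((\lnot d \to d) \to c) \to (a \lor b)
≡ \lnot ((\lnot d \to d) \to c) \lor a \lor b   — eliminate \to
≡ \lnot (\lnot (\lnot d \to d) \lor c) \lor a \lor b   — eliminate \to
≡ \lnot (\lnot (\lnot \lnot d \lor d) \lor c) \lor a \lor b   — eliminate \to
≡ (\lnot \lnot (\lnot \lnot d \lor d) \land \lnot c) \lor a \lor b   — De Morgan
≡ ((\lnot \lnot d \lor d) \land \lnot c) \lor a \lor b   — double negation
≡ ((d \lor d) \land \lnot c) \lor a \lor b   — double negation
≡ (d \lor d \lor a \lor b) \land (\lnot c \lor a \lor b)   — distribute \lor over \land
≡ (d \lor a \lor b) \land (\lnot c \lor a \lor b)   — simplify

(d \lor a \lor b) \land (\lnot c \lor a \lor b)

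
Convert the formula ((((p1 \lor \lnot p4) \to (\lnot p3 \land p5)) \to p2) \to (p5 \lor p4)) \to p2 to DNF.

((((p1 \lor \lnot p4) \to (\lnot p3 \land p5)) \to p2) \to (p5 \lor p4)) \to p2
= \lnot ((((p1 \lor \lnot p4) \to (\lnot p3 \land p5)) \to p2) \to (p5 \lor p4)) \lor p2   — eliminate \to
= \lnot (\lnot (((p1 \lor \lnot p4) \to (\lnot p3 \land p5)) \to p2) \lor p5 \lor p4) \lor p2   — eliminate \to
= \lnot (\lnot (\lnot ((p1 \lor \lnot p4) \to (\lnot p3 \land p5)) \lor p2) \lor p5 \lor p4) \lor p2   — eliminate \to
= \lnot (\lnot (\lnot (\lnot (p1 \lor \lnot p4) \lor (\lnot p3 \land p5)) \lor p2) \lor p5 \lor p4) \lor p2   — eliminate \to
= (\lnot \lnot (\lnot (\lnot (p1 \lor \lnot p4) \lor (\lnot p3 \land p5)) \lor p2) \land \lnot p5 \land \lnot p4) \lor p2   — De Morgan
= ((\lnot (\lnot (p1 \lor \lnot p4) \lor (\lnot p3 \land p5)) \lor p2) \land \lnot p5 \land \lnot p4) \lor p2   — double negation
= (((\lnot \lnot (p1 \lor \lnot p4) \land \lnot (\lnot p3 \land p5)) \lor p2) \land \lnot p5 \land \lnot p4) \lor p2   — De Morgan
= ((((p1 \lor \lnot p4) \land \lnot (\lnot p3 \land p5)) \lor p2) \land \lnot p5 \land \lnot p4) \lor p2   — double negation
= ((((p1 \lor \lnot p4) \land (\lnot \lnot p3 \lor \lnot p5)) \lor p2) \land \lnot p5 \land \lnot p4) \lor p2   — De Morgan
= ((((p1 \lor \lnot p4) \land (p3 \lor \lnot p5)) \lor p2) \land \lnot p5 \land \lnot p4) \lor p2   — double negation
= (p1 \land p3 \land \lnot p5 \land \lnot p4) \lor (p1 \land \lnot p5 \land \lnot p5 \land \lnot p4) \lor (\lnot p4 \land p3 \land \lnot p5 \land \lnot p4) \lor (\lnot p4 \land \lnot p5 \land \lnot p5 \land \lnot p4) \lor (p2 \land \lnot p5 \land \lnot p4) \lor p2   — distribute \land over \lor
= (\lnot p4 \land \lnot p5) \lor p2   — simplify

(\lnot p4 \land \lnot p5) \lor p2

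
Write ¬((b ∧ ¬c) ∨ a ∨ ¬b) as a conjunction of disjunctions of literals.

(¬b ∨ c) ∧ ¬a ∧ b

¬((b ∧ ¬c) ∨ a ∨ ¬b)
≡ ¬(b ∧ ¬c) ∧ ¬a ∧ ¬¬b
≡ (¬b ∨ ¬¬c) ∧ ¬a ∧ ¬¬b
≡ (¬b ∨ c) ∧ ¬a ∧ ¬¬b
≡ (¬b ∨ c) ∧ ¬a ∧ b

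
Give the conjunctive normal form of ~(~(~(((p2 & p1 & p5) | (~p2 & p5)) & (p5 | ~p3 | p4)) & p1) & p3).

(~p2 | ~p1 | ~p5 | ~p3) & (p2 | ~p5 | ~p3) & (p1 | ~p3)

~(~(~(((p2 & p1 & p5) | (~p2 & p5)) & (p5 | ~p3 | p4)) & p1) & p3)
≡ ~~(~(((p2 & p1 & p5) | (~p2 & p5)) & (p5 | ~p3 | p4)) & p1) | ~p3   [De Morgan]
≡ (~(((p2 & p1 & p5) | (~p2 & p5)) & (p5 | ~p3 | p4)) & p1) | ~p3   [double negation]
≡ ((~((p2 & p1 & p5) | (~p2 & p5)) | ~(p5 | ~p3 | p4)) & p1) | ~p3   [De Morgan]
≡ (((~(p2 & p1 & p5) & ~(~p2 & p5)) | ~(p5 | ~p3 | p4)) & p1) | ~p3   [De Morgan]
≡ ((((~p2 | ~p1 | ~p5) & ~(~p2 & p5)) | ~(p5 | ~p3 | p4)) & p1) | ~p3   [De Morgan]
≡ ((((~p2 | ~p1 | ~p5) & (~~p2 | ~p5)) | ~(p5 | ~p3 | p4)) & p1) | ~p3   [De Morgan]
≡ ((((~p2 | ~p1 | ~p5) & (p2 | ~p5)) | ~(p5 | ~p3 | p4)) & p1) | ~p3   [double negation]
≡ ((((~p2 | ~p1 | ~p5) & (p2 | ~p5)) | (~p5 & ~~p3 & ~p4)) & p1) | ~p3   [De Morgan]
≡ ((((~p2 | ~p1 | ~p5) & (p2 | ~p5)) | (~p5 & p3 & ~p4)) & p1) | ~p3   [double negation]
≡ (~p2 | ~p1 | ~p5 | ~p5 | ~p3) & (~p2 | ~p1 | ~p5 | p3 | ~p3) & (~p2 | ~p1 | ~p5 | ~p4 | ~p3) & (p2 | ~p5 | ~p5 | ~p3) & (p2 | ~p5 | p3 | ~p3) & (p2 | ~p5 | ~p4 | ~p3) & (p1 | ~p3)   [distribute | over &]
≡ (~p2 | ~p1 | ~p5 | ~p3) & (p2 | ~p5 | ~p3) & (p1 | ~p3)   [simplify]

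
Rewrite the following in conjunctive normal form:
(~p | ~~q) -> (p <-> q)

p | ~q

(~p | ~~q) -> (p <-> q)
⇔ ~(~p | ~~q) | (p <-> q)   [eliminate ->]
⇔ ~(~p | ~~q) | ((p -> q) & (q -> p))   [eliminate <->]
⇔ ~(~p | ~~q) | ((~p | q) & (q -> p))   [eliminate ->]
⇔ ~(~p | ~~q) | ((~p | q) & (~q | p))   [eliminate ->]
⇔ (~~p & ~~~q) | ((~p | q) & (~q | p))   [De Morgan]
⇔ (p & ~~~q) | ((~p | q) & (~q | p))   [double negation]
⇔ (p & ~q) | ((~p | q) & (~q | p))   [double negation]
⇔ (p | ~p | q) & (p | ~q | p) & (~q | ~p | q) & (~q | ~q | p)   [distribute | over &]
⇔ p | ~q   [simplify]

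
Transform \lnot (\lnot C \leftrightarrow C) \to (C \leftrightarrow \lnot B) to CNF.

\lnot (\lnot C \leftrightarrow C) \to (C \leftrightarrow \lnot B)
≡ \lnot \lnot (\lnot C \leftrightarrow C) \lor (C \leftrightarrow \lnot B)   [eliminate \to]
≡ \lnot \lnot ((\lnot C \to C) \land (C \to \lnot C)) \lor (C \leftrightarrow \lnot B)   [eliminate \leftrightarrow]
≡ \lnot \lnot ((\lnot \lnot C \lor C) \land (C \to \lnot C)) \lor (C \leftrightarrow \lnot B)   [eliminate \to]
≡ \lnot \lnot ((\lnot \lnot C \lor C) \land (\lnot C \lor \lnot C)) \lor (C \leftrightarrow \lnot B)   [eliminate \to]
≡ \lnot \lnot ((\lnot \lnot C \lor C) \land (\lnot C \lor \lnot C)) \lor (C \to \lnot B) \land (\lnot B \to C)   [eliminate \leftrightarrow]
≡ \lnot \lnot ((\lnot \lnot C \lor C) \land (\lnot C \lor \lnot C)) \lor (\lnot C \lor \lnot B) \land (\lnot B \to C)   [eliminate \to]
≡ \lnot \lnot ((\lnot \lnot C \lor C) \land (\lnot C \lor \lnot C)) \lor (\lnot C \lor \lnot B) \land (\lnot \lnot B \lor C)   [eliminate \to]
≡ (\lnot \lnot C \lor C) \land (\lnot C \lor \lnot C) \lor (\lnot C \lor \lnot B) \land (\lnot \lnot B \lor C)   [double negation]
≡ (C \lor C) \land (\lnot C \lor \lnot C) \lor (\lnot C \lor \lnot B) \land (\lnot \lnot B \lor C)   [double negation]
≡ (C \lor C) \land (\lnot C \lor \lnot C) \lor (\lnot C \lor \lnot B) \land (B \lor C)   [double negation]
≡ (C \lor C \lor \lnot C \lor \lnot B) \land (C \lor C \lor B \lor C) \land (\lnot C \lor \lnot C \lor \lnot C \lor \lnot B) \land (\lnot C \lor \lnot C \lor B \lor C)   [distribute \lor over \land]
≡ (C \lor B) \land (\lnot C \lor \lnot B)   [simplify]

(C \lor B) \land (\lnot C \lor \lnot B)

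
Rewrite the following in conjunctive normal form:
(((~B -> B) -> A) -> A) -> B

~A | B

(((~B -> B) -> A) -> A) -> B
≡ ~(((~B -> B) -> A) -> A) | B
≡ ~(~((~B -> B) -> A) | A) | B
≡ ~(~(~(~B -> B) | A) | A) | B
≡ ~(~(~(~~B | B) | A) | A) | B
≡ (~~(~(~~B | B) | A) & ~A) | B
≡ ((~(~~B | B) | A) & ~A) | B
≡ (((~~~B & ~B) | A) & ~A) | B
≡ (((~B & ~B) | A) & ~A) | B
≡ (~B | A | B) & (~B | A | B) & (~A | B)
≡ ~A | B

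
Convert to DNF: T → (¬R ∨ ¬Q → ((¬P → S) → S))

T → (¬R ∨ ¬Q → ((¬P → S) → S))
≡ ¬T ∨ (¬R ∨ ¬Q → ((¬P → S) → S))   [eliminate →]
≡ ¬T ∨ ¬(¬R ∨ ¬Q) ∨ ((¬P → S) → S)   [eliminate →]
≡ ¬T ∨ ¬(¬R ∨ ¬Q) ∨ ¬(¬P → S) ∨ S   [eliminate →]
≡ ¬T ∨ ¬(¬R ∨ ¬Q) ∨ ¬(¬¬P ∨ S) ∨ S   [eliminate →]
≡ ¬T ∨ ¬¬R ∧ ¬¬Q ∨ ¬(¬¬P ∨ S) ∨ S   [De Morgan]
≡ ¬T ∨ R ∧ ¬¬Q ∨ ¬(¬¬P ∨ S) ∨ S   [double negation]
≡ ¬T ∨ R ∧ Q ∨ ¬(¬¬P ∨ S) ∨ S   [double negation]
≡ ¬T ∨ R ∧ Q ∨ ¬¬¬P ∧ ¬S ∨ S   [De Morgan]
≡ ¬T ∨ R ∧ Q ∨ ¬P ∧ ¬S ∨ S   [double negation]

¬T ∨ R ∧ Q ∨ ¬P ∧ ¬S ∨ S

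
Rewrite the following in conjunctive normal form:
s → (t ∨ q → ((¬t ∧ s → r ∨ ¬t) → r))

s → (t ∨ q → ((¬t ∧ s → r ∨ ¬t) → r))
= ¬s ∨ (t ∨ q → ((¬t ∧ s → r ∨ ¬t) → r))   — eliminate →
= ¬s ∨ ¬(t ∨ q) ∨ ((¬t ∧ s → r ∨ ¬t) → r)   — eliminate →
= ¬s ∨ ¬(t ∨ q) ∨ ¬(¬t ∧ s → r ∨ ¬t) ∨ r   — eliminate →
= ¬s ∨ ¬(t ∨ q) ∨ ¬(¬(¬t ∧ s) ∨ r ∨ ¬t) ∨ r   — eliminate →
= ¬s ∨ ¬t ∧ ¬q ∨ ¬(¬(¬t ∧ s) ∨ r ∨ ¬t) ∨ r   — De Morgan
= ¬s ∨ ¬t ∧ ¬q ∨ ¬¬(¬t ∧ s) ∧ ¬r ∧ ¬¬t ∨ r   — De Morgan
= ¬s ∨ ¬t ∧ ¬q ∨ ¬t ∧ s ∧ ¬r ∧ ¬¬t ∨ r   — double negation
= ¬s ∨ ¬t ∧ ¬q ∨ ¬t ∧ s ∧ ¬r ∧ t ∨ r   — double negation
= (¬s ∨ ¬t ∨ ¬t ∨ r) ∧ (¬s ∨ ¬t ∨ s ∨ r) ∧ (¬s ∨ ¬t ∨ ¬r ∨ r) ∧ (¬s ∨ ¬t ∨ t ∨ r) ∧ (¬s ∨ ¬q ∨ ¬t ∨ r) ∧ (¬s ∨ ¬q ∨ s ∨ r) ∧ (¬s ∨ ¬q ∨ ¬r ∨ r) ∧ (¬s ∨ ¬q ∨ t ∨ r)   — distribute ∨ over ∧
= (¬s ∨ ¬t ∨ r) ∧ (¬s ∨ ¬q ∨ t ∨ r)   — simplify

(¬s ∨ ¬t ∨ r) ∧ (¬s ∨ ¬q ∨ t ∨ r)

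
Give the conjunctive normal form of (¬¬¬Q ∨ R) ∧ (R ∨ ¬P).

(¬Q ∨ R) ∧ (R ∨ ¬P)

(¬¬¬Q ∨ R) ∧ (R ∨ ¬P)
≡ (¬Q ∨ R) ∧ (R ∨ ¬P)   — double negation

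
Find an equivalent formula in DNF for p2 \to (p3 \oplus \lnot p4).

p2 \to (p3 \oplus \lnot p4)
≡ \lnot p2 \lor (p3 \oplus \lnot p4)   [eliminate \to]
≡ \lnot p2 \lor (p3 \land \lnot \lnot p4) \lor (\lnot p3 \land \lnot p4)   [expand \oplus]
≡ \lnot p2 \lor (p3 \land p4) \lor (\lnot p3 \land \lnot p4)   [double negation]

\lnot p2 \lor (p3 \land p4) \lor (\lnot p3 \land \lnot p4)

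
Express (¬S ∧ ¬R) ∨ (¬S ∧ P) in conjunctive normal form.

¬S ∧ (¬R ∨ P)

(¬S ∧ ¬R) ∨ (¬S ∧ P)
≡ (¬S ∨ ¬S) ∧ (¬S ∨ P) ∧ (¬R ∨ ¬S) ∧ (¬R ∨ P)   [distribute ∨ over ∧]
≡ ¬S ∧ (¬R ∨ P)   [simplify]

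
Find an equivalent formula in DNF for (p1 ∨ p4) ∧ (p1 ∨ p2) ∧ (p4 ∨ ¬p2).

p1 ∧ p4 ∨ p1 ∧ ¬p2 ∨ p4 ∧ p2

(p1 ∨ p4) ∧ (p1 ∨ p2) ∧ (p4 ∨ ¬p2)
≡ p1 ∧ p1 ∧ p4 ∨ p1 ∧ p1 ∧ ¬p2 ∨ p1 ∧ p2 ∧ p4 ∨ p1 ∧ p2 ∧ ¬p2 ∨ p4 ∧ p1 ∧ p4 ∨ p4 ∧ p1 ∧ ¬p2 ∨ p4 ∧ p2 ∧ p4 ∨ p4 ∧ p2 ∧ ¬p2   — distribute ∧ over ∨
≡ p1 ∧ p4 ∨ p1 ∧ ¬p2 ∨ p4 ∧ p2   — simplify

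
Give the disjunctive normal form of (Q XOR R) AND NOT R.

(Q XOR R) AND NOT R
≡ ((Q AND NOT R) OR (NOT Q AND R)) AND NOT R   — expand XOR
≡ (Q AND NOT R AND NOT R) OR (NOT Q AND R AND NOT R)   — distribute AND over OR
≡ Q AND NOT R   — simplify

Q AND NOT R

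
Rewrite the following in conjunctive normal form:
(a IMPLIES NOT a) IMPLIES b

a OR b

(a IMPLIES NOT a) IMPLIES b
≡ NOT (a IMPLIES NOT a) OR b   — eliminate IMPLIES
≡ NOT (NOT a OR NOT a) OR b   — eliminate IMPLIES
≡ (NOT NOT a AND NOT NOT a) OR b   — De Morgan
≡ (a AND NOT NOT a) OR b   — double negation
≡ (a AND a) OR b   — double negation
≡ (a OR b) AND (a OR b)   — distribute OR over AND
≡ a OR b   — simplify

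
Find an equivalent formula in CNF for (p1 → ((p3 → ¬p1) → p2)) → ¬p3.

(p1 → ((p3 → ¬p1) → p2)) → ¬p3
≡ ¬(p1 → ((p3 → ¬p1) → p2)) ∨ ¬p3   [eliminate →]
≡ ¬(¬p1 ∨ ((p3 → ¬p1) → p2)) ∨ ¬p3   [eliminate →]
≡ ¬(¬p1 ∨ ¬(p3 → ¬p1) ∨ p2) ∨ ¬p3   [eliminate →]
≡ ¬(¬p1 ∨ ¬(¬p3 ∨ ¬p1) ∨ p2) ∨ ¬p3   [eliminate →]
≡ (¬¬p1 ∧ ¬¬(¬p3 ∨ ¬p1) ∧ ¬p2) ∨ ¬p3   [De Morgan]
≡ (p1 ∧ ¬¬(¬p3 ∨ ¬p1) ∧ ¬p2) ∨ ¬p3   [double negation]
≡ (p1 ∧ (¬p3 ∨ ¬p1) ∧ ¬p2) ∨ ¬p3   [double negation]
≡ (p1 ∨ ¬p3) ∧ (¬p3 ∨ ¬p1 ∨ ¬p3) ∧ (¬p2 ∨ ¬p3)   [distribute ∨ over ∧]
≡ (p1 ∨ ¬p3) ∧ (¬p3 ∨ ¬p1) ∧ (¬p2 ∨ ¬p3)   [simplify]

(p1 ∨ ¬p3) ∧ (¬p3 ∨ ¬p1) ∧ (¬p2 ∨ ¬p3)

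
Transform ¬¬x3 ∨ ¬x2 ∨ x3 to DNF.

x3 ∨ ¬x2

¬¬x3 ∨ ¬x2 ∨ x3
⇔ x3 ∨ ¬x2 ∨ x3   [double negation]
⇔ x3 ∨ ¬x2   [simplify]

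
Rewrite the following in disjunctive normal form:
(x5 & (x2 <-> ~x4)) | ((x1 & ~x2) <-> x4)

(x5 & ~x2 & x4) | (~x1 & ~x4) | (x2 & ~x4) | (x4 & x1 & ~x2)

(x5 & (x2 <-> ~x4)) | ((x1 & ~x2) <-> x4)
⇔ (x5 & (x2 -> ~x4) & (~x4 -> x2)) | ((x1 & ~x2) <-> x4)   [eliminate <->]
⇔ (x5 & (~x2 | ~x4) & (~x4 -> x2)) | ((x1 & ~x2) <-> x4)   [eliminate ->]
⇔ (x5 & (~x2 | ~x4) & (~~x4 | x2)) | ((x1 & ~x2) <-> x4)   [eliminate ->]
⇔ (x5 & (~x2 | ~x4) & (~~x4 | x2)) | (((x1 & ~x2) -> x4) & (x4 -> (x1 & ~x2)))   [eliminate <->]
⇔ (x5 & (~x2 | ~x4) & (~~x4 | x2)) | ((~(x1 & ~x2) | x4) & (x4 -> (x1 & ~x2)))   [eliminate ->]
⇔ (x5 & (~x2 | ~x4) & (~~x4 | x2)) | ((~(x1 & ~x2) | x4) & (~x4 | (x1 & ~x2)))   [eliminate ->]
⇔ (x5 & (~x2 | ~x4) & (x4 | x2)) | ((~(x1 & ~x2) | x4) & (~x4 | (x1 & ~x2)))   [double negation]
⇔ (x5 & (~x2 | ~x4) & (x4 | x2)) | ((~x1 | ~~x2 | x4) & (~x4 | (x1 & ~x2)))   [De Morgan]
⇔ (x5 & (~x2 | ~x4) & (x4 | x2)) | ((~x1 | x2 | x4) & (~x4 | (x1 & ~x2)))   [double negation]
⇔ (x5 & ~x2 & x4) | (x5 & ~x2 & x2) | (x5 & ~x4 & x4) | (x5 & ~x4 & x2) | (~x1 & ~x4) | (~x1 & x1 & ~x2) | (x2 & ~x4) | (x2 & x1 & ~x2) | (x4 & ~x4) | (x4 & x1 & ~x2)   [distribute & over |]
⇔ (x5 & ~x2 & x4) | (~x1 & ~x4) | (x2 & ~x4) | (x4 & x1 & ~x2)   [simplify]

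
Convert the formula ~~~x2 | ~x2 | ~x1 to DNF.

~~~x2 | ~x2 | ~x1
= ~x2 | ~x2 | ~x1   (double negation)
= ~x2 | ~x1   (simplify)

~x2 | ~x1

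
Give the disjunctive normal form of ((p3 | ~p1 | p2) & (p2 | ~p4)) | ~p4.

p2 | ~p4

((p3 | ~p1 | p2) & (p2 | ~p4)) | ~p4
≡ (p3 & p2) | (p3 & ~p4) | (~p1 & p2) | (~p1 & ~p4) | (p2 & p2) | (p2 & ~p4) | ~p4   (distribute & over |)
≡ p2 | ~p4   (simplify)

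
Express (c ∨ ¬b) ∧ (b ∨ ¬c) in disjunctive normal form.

c ∧ b ∨ ¬b ∧ ¬c

(c ∨ ¬b) ∧ (b ∨ ¬c)
⇔ c ∧ b ∨ c ∧ ¬c ∨ ¬b ∧ b ∨ ¬b ∧ ¬c   (distribute ∧ over ∨)
⇔ c ∧ b ∨ ¬b ∧ ¬c   (simplify)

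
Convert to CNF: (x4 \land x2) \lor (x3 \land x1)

(x4 \land x2) \lor (x3 \land x1)
≡ (x4 \lor x3) \land (x4 \lor x1) \land (x2 \lor x3) \land (x2 \lor x1)

(x4 \lor x3) \land (x4 \lor x1) \land (x2 \lor x3) \land (x2 \lor x1)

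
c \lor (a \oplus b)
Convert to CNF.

(c \lor a \lor b) \land (c \lor \lnot a \lor \lnot b)

c \lor (a \oplus b)
≡ c \lor ((a \lor b) \land \lnot (a \land b))   [expand \oplus]
≡ c \lor ((a \lor b) \land (\lnot a \lor \lnot b))   [De Morgan]
≡ (c \lor a \lor b) \land (c \lor \lnot a \lor \lnot b)   [distribute \lor over \land]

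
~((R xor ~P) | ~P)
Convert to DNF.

~R & P

~((R xor ~P) | ~P)
⇔ ~((R & ~~P) | (~R & ~P) | ~P)   [expand xor]
⇔ ~(R & ~~P) & ~(~R & ~P) & ~~P   [De Morgan]
⇔ (~R | ~~~P) & ~(~R & ~P) & ~~P   [De Morgan]
⇔ (~R | ~P) & ~(~R & ~P) & ~~P   [double negation]
⇔ (~R | ~P) & (~~R | ~~P) & ~~P   [De Morgan]
⇔ (~R | ~P) & (R | ~~P) & ~~P   [double negation]
⇔ (~R | ~P) & (R | P) & ~~P   [double negation]
⇔ (~R | ~P) & (R | P) & P   [double negation]
⇔ (~R & R & P) | (~R & P & P) | (~P & R & P) | (~P & P & P)   [distribute & over |]
⇔ ~R & P   [simplify]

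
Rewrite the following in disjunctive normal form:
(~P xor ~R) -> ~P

(P & R) | ~P

(~P xor ~R) -> ~P
≡ ~(~P xor ~R) | ~P   [eliminate ->]
≡ ~((~P & ~~R) | (~~P & ~R)) | ~P   [expand xor]
≡ (~(~P & ~~R) & ~(~~P & ~R)) | ~P   [De Morgan]
≡ ((~~P | ~~~R) & ~(~~P & ~R)) | ~P   [De Morgan]
≡ ((P | ~~~R) & ~(~~P & ~R)) | ~P   [double negation]
≡ ((P | ~R) & ~(~~P & ~R)) | ~P   [double negation]
≡ ((P | ~R) & (~~~P | ~~R)) | ~P   [De Morgan]
≡ ((P | ~R) & (~P | ~~R)) | ~P   [double negation]
≡ ((P | ~R) & (~P | R)) | ~P   [double negation]
≡ (P & ~P) | (P & R) | (~R & ~P) | (~R & R) | ~P   [distribute & over |]
≡ (P & R) | ~P   [simplify]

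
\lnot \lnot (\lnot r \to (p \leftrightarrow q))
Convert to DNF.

\lnot \lnot (\lnot r \to (p \leftrightarrow q))
≡ \lnot \lnot (\lnot \lnot r \lor (p \leftrightarrow q))   [eliminate \to]
≡ \lnot \lnot (\lnot \lnot r \lor ((p \to q) \land (q \to p)))   [eliminate \leftrightarrow]
≡ \lnot \lnot (\lnot \lnot r \lor ((\lnot p \lor q) \land (q \to p)))   [eliminate \to]
≡ \lnot \lnot (\lnot \lnot r \lor ((\lnot p \lor q) \land (\lnot q \lor p)))   [eliminate \to]
≡ \lnot \lnot r \lor ((\lnot p \lor q) \land (\lnot q \lor p))   [double negation]
≡ r \lor ((\lnot p \lor q) \land (\lnot q \lor p))   [double negation]
≡ r \lor (\lnot p \land \lnot q) \lor (\lnot p \land p) \lor (q \land \lnot q) \lor (q \land p)   [distribute \land over \lor]
≡ r \lor (\lnot p \land \lnot q) \lor (q \land p)   [simplify]

r \lor (\lnot p \land \lnot q) \lor (q \land p)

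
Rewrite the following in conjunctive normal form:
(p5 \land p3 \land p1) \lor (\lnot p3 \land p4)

(p5 \land p3 \land p1) \lor (\lnot p3 \land p4)
≡ (p5 \lor \lnot p3) \land (p5 \lor p4) \land (p3 \lor \lnot p3) \land (p3 \lor p4) \land (p1 \lor \lnot p3) \land (p1 \lor p4)   [distribute \lor over \land]
≡ (p5 \lor \lnot p3) \land (p5 \lor p4) \land (p3 \lor p4) \land (p1 \lor \lnot p3) \land (p1 \lor p4)   [simplify]

(p5 \lor \lnot p3) \land (p5 \lor p4) \land (p3 \lor p4) \land (p1 \lor \lnot p3) \land (p1 \lor p4)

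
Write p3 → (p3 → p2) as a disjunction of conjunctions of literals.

¬p3 ∨ p2

p3 → (p3 → p2)
≡ ¬p3 ∨ (p3 → p2)   — eliminate →
≡ ¬p3 ∨ ¬p3 ∨ p2   — eliminate →
≡ ¬p3 ∨ p2   — simplify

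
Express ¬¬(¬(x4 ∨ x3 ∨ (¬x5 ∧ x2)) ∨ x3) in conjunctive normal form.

(¬x4 ∨ x3) ∧ (x5 ∨ ¬x2 ∨ x3)

¬¬(¬(x4 ∨ x3 ∨ (¬x5 ∧ x2)) ∨ x3)
≡ ¬(x4 ∨ x3 ∨ (¬x5 ∧ x2)) ∨ x3   [double negation]
≡ (¬x4 ∧ ¬x3 ∧ ¬(¬x5 ∧ x2)) ∨ x3   [De Morgan]
≡ (¬x4 ∧ ¬x3 ∧ (¬¬x5 ∨ ¬x2)) ∨ x3   [De Morgan]
≡ (¬x4 ∧ ¬x3 ∧ (x5 ∨ ¬x2)) ∨ x3   [double negation]
≡ (¬x4 ∨ x3) ∧ (¬x3 ∨ x3) ∧ (x5 ∨ ¬x2 ∨ x3)   [distribute ∨ over ∧]
≡ (¬x4 ∨ x3) ∧ (x5 ∨ ¬x2 ∨ x3)   [simplify]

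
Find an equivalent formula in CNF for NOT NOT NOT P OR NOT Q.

NOT P OR NOT Q

NOT NOT NOT P OR NOT Q
≡ NOT P OR NOT Q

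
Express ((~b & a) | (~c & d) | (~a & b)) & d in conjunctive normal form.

((~b & a) | (~c & d) | (~a & b)) & d
= (~b | ~c | ~a) & (~b | ~c | b) & (~b | d | ~a) & (~b | d | b) & (a | ~c | ~a) & (a | ~c | b) & (a | d | ~a) & (a | d | b) & d
= (~b | ~c | ~a) & (a | ~c | b) & d

(~b | ~c | ~a) & (a | ~c | b) & d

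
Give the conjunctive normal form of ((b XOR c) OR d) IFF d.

(NOT b OR c OR d) AND (NOT c OR b OR d)

((b XOR c) OR d) IFF d
= (((b XOR c) OR d) IMPLIES d) AND (d IMPLIES ((b XOR c) OR d))   (eliminate IFF)
= (NOT ((b XOR c) OR d) OR d) AND (d IMPLIES ((b XOR c) OR d))   (eliminate IMPLIES)
= (NOT (((b OR c) AND NOT (b AND c)) OR d) OR d) AND (d IMPLIES ((b XOR c) OR d))   (expand XOR)
= (NOT (((b OR c) AND NOT (b AND c)) OR d) OR d) AND (NOT d OR (b XOR c) OR d)   (eliminate IMPLIES)
= (NOT (((b OR c) AND NOT (b AND c)) OR d) OR d) AND (NOT d OR ((b OR c) AND NOT (b AND c)) OR d)   (expand XOR)
= ((NOT ((b OR c) AND NOT (b AND c)) AND NOT d) OR d) AND (NOT d OR ((b OR c) AND NOT (b AND c)) OR d)   (De Morgan)
= (((NOT (b OR c) OR NOT NOT (b AND c)) AND NOT d) OR d) AND (NOT d OR ((b OR c) AND NOT (b AND c)) OR d)   (De Morgan)
= ((((NOT b AND NOT c) OR NOT NOT (b AND c)) AND NOT d) OR d) AND (NOT d OR ((b OR c) AND NOT (b AND c)) OR d)   (De Morgan)
= ((((NOT b AND NOT c) OR (b AND c)) AND NOT d) OR d) AND (NOT d OR ((b OR c) AND NOT (b AND c)) OR d)   (double negation)
= ((((NOT b AND NOT c) OR (b AND c)) AND NOT d) OR d) AND (NOT d OR ((b OR c) AND (NOT b OR NOT c)) OR d)   (De Morgan)
= (NOT b OR b OR d) AND (NOT b OR c OR d) AND (NOT c OR b OR d) AND (NOT c OR c OR d) AND (NOT d OR d) AND (NOT d OR b OR c OR d) AND (NOT d OR NOT b OR NOT c OR d)   (distribute OR over AND)
= (NOT b OR c OR d) AND (NOT c OR b OR d)   (simplify)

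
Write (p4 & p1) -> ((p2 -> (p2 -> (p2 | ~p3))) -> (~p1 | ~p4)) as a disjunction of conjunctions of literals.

(p4 & p1) -> ((p2 -> (p2 -> (p2 | ~p3))) -> (~p1 | ~p4))
⇔ ~(p4 & p1) | ((p2 -> (p2 -> (p2 | ~p3))) -> (~p1 | ~p4))   [eliminate ->]
⇔ ~(p4 & p1) | ~(p2 -> (p2 -> (p2 | ~p3))) | ~p1 | ~p4   [eliminate ->]
⇔ ~(p4 & p1) | ~(~p2 | (p2 -> (p2 | ~p3))) | ~p1 | ~p4   [eliminate ->]
⇔ ~(p4 & p1) | ~(~p2 | ~p2 | p2 | ~p3) | ~p1 | ~p4   [eliminate ->]
⇔ ~p4 | ~p1 | ~(~p2 | ~p2 | p2 | ~p3) | ~p1 | ~p4   [De Morgan]
⇔ ~p4 | ~p1 | (~~p2 & ~~p2 & ~p2 & ~~p3) | ~p1 | ~p4   [De Morgan]
⇔ ~p4 | ~p1 | (p2 & ~~p2 & ~p2 & ~~p3) | ~p1 | ~p4   [double negation]
⇔ ~p4 | ~p1 | (p2 & p2 & ~p2 & ~~p3) | ~p1 | ~p4   [double negation]
⇔ ~p4 | ~p1 | (p2 & p2 & ~p2 & p3) | ~p1 | ~p4   [double negation]
⇔ ~p4 | ~p1   [simplify]

~p4 | ~p1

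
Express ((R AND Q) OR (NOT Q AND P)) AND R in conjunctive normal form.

((R AND Q) OR (NOT Q AND P)) AND R
≡ (R OR NOT Q) AND (R OR P) AND (Q OR NOT Q) AND (Q OR P) AND R   [distribute OR over AND]
≡ (Q OR P) AND R   [simplify]

(Q OR P) AND R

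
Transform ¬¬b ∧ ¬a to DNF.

b ∧ ¬a

¬¬b ∧ ¬a
⇔ b ∧ ¬a   [double negation]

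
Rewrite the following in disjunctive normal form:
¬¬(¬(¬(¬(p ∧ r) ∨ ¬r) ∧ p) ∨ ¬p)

¬p ∨ ¬r

¬¬(¬(¬(¬(p ∧ r) ∨ ¬r) ∧ p) ∨ ¬p)
⇔ ¬(¬(¬(p ∧ r) ∨ ¬r) ∧ p) ∨ ¬p   [double negation]
⇔ ¬¬(¬(p ∧ r) ∨ ¬r) ∨ ¬p ∨ ¬p   [De Morgan]
⇔ ¬(p ∧ r) ∨ ¬r ∨ ¬p ∨ ¬p   [double negation]
⇔ ¬p ∨ ¬r ∨ ¬r ∨ ¬p ∨ ¬p   [De Morgan]
⇔ ¬p ∨ ¬r   [simplify]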